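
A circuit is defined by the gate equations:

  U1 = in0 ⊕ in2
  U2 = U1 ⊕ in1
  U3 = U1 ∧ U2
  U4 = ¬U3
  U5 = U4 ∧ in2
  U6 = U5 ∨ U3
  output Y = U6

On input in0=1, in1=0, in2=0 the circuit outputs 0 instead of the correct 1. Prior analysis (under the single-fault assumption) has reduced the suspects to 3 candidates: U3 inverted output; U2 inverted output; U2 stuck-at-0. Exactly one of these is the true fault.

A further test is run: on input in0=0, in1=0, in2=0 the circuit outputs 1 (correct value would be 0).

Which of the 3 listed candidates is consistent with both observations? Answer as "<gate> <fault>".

Evaluate each candidate on input in0=0, in1=0, in2=0:
  U3 inverted output: U1=0, U2=0, U3=1 [inverted output], U4=0, U5=0, U6=1 → 1 — matches
  U2 inverted output: U1=0, U2=1 [inverted output], U3=0, U4=1, U5=0, U6=0 → 0 — eliminated
  U2 stuck-at-0: U1=0, U2=0 [stuck-at-0], U3=0, U4=1, U5=0, U6=0 → 0 — eliminated
Only U3 inverted output reproduces the observed 1.

U3 inverted output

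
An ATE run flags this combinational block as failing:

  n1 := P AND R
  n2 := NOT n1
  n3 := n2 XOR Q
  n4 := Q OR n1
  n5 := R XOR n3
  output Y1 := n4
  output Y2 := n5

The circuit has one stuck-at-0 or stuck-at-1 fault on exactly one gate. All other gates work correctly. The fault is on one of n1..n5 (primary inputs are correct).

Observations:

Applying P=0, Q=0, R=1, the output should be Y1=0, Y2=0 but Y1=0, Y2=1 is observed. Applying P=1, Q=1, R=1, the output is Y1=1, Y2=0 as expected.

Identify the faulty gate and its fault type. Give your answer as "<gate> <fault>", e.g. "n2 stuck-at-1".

n2 stuck-at-0

Fault-free values for test 1 (P=0, Q=0, R=1): n1=0, n2=1, n3=1, n4=0, n5=0, giving Y1=0, Y2=0. Observed Y1=0, Y2=1.
Test 1: faults giving observed Y1=0, Y2=1 are {n2 stuck-at-0, n3 stuck-at-0, n5 stuck-at-1}.
Test 2 (P=1, Q=1, R=1): fault-free n1=1, n2=0, n3=1, n4=1, n5=0 → Y1=1, Y2=0; observed Y1=1, Y2=0. Eliminates n3 stuck-at-0, n5 stuck-at-1.
Only n2 stuck-at-0 is consistent with every test.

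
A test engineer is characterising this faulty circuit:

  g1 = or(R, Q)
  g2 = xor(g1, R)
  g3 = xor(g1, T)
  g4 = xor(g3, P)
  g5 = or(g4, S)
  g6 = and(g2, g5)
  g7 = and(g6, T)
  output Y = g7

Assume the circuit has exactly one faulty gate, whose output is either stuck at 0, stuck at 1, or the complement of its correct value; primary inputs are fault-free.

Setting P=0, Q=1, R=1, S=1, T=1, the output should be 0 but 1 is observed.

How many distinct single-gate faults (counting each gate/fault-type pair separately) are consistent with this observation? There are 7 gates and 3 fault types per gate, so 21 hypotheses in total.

8

Fault-free: g1=1, g2=0, g3=0, g4=0, g5=1, g6=0, g7=0 → 0. Observed 1.
  g1: stuck-at-0, inverted output ✓; others ✗
  g2: stuck-at-1, inverted output ✓; others ✗
  g3: none of the 3 fault types match ✗
  g4: none of the 3 fault types match ✗
  g5: none of the 3 fault types match ✗
  g6: stuck-at-1, inverted output ✓; others ✗
  g7: stuck-at-1, inverted output ✓; others ✗
Consistent faults: {g1 stuck-at-0, g1 inverted output, g2 stuck-at-1, g2 inverted output, g6 stuck-at-1, g6 inverted output, g7 stuck-at-1, g7 inverted output} — 8 in all.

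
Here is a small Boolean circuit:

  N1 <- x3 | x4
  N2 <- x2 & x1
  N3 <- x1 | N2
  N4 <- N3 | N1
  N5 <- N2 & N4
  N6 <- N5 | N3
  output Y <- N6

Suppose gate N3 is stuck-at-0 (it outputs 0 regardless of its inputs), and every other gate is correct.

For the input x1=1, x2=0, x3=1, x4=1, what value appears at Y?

Propagate with N3 forced: N1=1, N2=0, N3=0 [stuck-at-0], N4=1, N5=0, N6=0.
So Y = 0. (Without the fault it would be 1.)

0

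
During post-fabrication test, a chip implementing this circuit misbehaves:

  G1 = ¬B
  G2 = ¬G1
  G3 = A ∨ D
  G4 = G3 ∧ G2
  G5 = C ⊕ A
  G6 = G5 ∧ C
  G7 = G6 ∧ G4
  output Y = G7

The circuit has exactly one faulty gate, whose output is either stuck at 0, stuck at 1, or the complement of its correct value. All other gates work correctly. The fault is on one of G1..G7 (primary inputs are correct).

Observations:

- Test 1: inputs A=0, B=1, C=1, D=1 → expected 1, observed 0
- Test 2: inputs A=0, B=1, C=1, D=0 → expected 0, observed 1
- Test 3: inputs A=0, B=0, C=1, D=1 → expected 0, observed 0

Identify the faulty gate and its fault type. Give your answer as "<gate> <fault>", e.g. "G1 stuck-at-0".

Fault-free values for test 1 (A=0, B=1, C=1, D=1): G1=0, G2=1, G3=1, G4=1, G5=1, G6=1, G7=1, giving Y=1. Observed 0.
Test 1: faults giving observed 0 are {G1 stuck-at-1, G1 inverted output, G2 stuck-at-0, G2 inverted output, G3 stuck-at-0, G3 inverted output, G4 stuck-at-0, G4 inverted output, G5 stuck-at-0, G5 inverted output, G6 stuck-at-0, G6 inverted output, G7 stuck-at-0, G7 inverted output}.
Test 2 (A=0, B=1, C=1, D=0): fault-free G1=0, G2=1, G3=0, G4=0, G5=1, G6=1, G7=0 → 0; observed 1. Eliminates G1 stuck-at-1, G1 inverted output, G2 stuck-at-0, G2 inverted output, G3 stuck-at-0, G4 stuck-at-0, G5 stuck-at-0, G5 inverted output, G6 stuck-at-0, G6 inverted output, G7 stuck-at-0.
Test 3 (A=0, B=0, C=1, D=1): fault-free G1=1, G2=0, G3=1, G4=0, G5=1, G6=1, G7=0 → 0; observed 0. Eliminates G4 inverted output, G7 inverted output.
Only G3 inverted output is consistent with every test.

G3 inverted output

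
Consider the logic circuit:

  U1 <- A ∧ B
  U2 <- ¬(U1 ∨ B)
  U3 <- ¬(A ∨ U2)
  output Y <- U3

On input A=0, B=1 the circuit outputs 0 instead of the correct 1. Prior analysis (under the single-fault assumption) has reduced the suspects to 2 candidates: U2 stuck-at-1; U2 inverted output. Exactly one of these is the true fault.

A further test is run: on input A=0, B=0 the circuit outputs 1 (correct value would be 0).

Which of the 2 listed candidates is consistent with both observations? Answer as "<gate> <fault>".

Evaluate each candidate on input A=0, B=0:
  U2 stuck-at-1: U1=0, U2=1 [stuck-at-1], U3=0 → 0 — eliminated
  U2 inverted output: U1=0, U2=0 [inverted output], U3=1 → 1 — matches
Only U2 inverted output reproduces the observed 1.

U2 inverted output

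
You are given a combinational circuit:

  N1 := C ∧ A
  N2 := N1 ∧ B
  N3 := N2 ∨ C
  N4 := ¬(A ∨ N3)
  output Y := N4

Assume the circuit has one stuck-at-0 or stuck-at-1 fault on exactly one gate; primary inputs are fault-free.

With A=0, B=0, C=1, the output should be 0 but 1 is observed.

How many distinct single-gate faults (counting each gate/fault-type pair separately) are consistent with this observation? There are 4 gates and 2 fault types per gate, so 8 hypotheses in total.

2

Fault-free: N1=0, N2=0, N3=1, N4=0 → 0. Observed 1.
  N1 stuck-at-0: output 0 ✗
  N1 stuck-at-1: output 0 ✗
  N2 stuck-at-0: output 0 ✗
  N2 stuck-at-1: output 0 ✗
  N3 stuck-at-0: output 1 ✓
  N3 stuck-at-1: output 0 ✗
  N4 stuck-at-0: output 0 ✗
  N4 stuck-at-1: output 1 ✓
Consistent faults: {N3 stuck-at-0, N4 stuck-at-1} — 2 in all.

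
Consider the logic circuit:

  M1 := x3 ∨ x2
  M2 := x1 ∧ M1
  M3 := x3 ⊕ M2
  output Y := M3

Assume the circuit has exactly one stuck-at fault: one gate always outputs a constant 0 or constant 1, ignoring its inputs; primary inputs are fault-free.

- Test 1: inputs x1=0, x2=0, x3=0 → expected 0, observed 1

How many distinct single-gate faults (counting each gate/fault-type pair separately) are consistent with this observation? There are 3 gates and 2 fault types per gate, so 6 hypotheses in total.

Fault-free: M1=0, M2=0, M3=0 → 0. Observed 1.
  M1 stuck-at-0: output 0 ✗
  M1 stuck-at-1: output 0 ✗
  M2 stuck-at-0: output 0 ✗
  M2 stuck-at-1: output 1 ✓
  M3 stuck-at-0: output 0 ✗
  M3 stuck-at-1: output 1 ✓
Consistent faults: {M2 stuck-at-1, M3 stuck-at-1} — 2 in all.

2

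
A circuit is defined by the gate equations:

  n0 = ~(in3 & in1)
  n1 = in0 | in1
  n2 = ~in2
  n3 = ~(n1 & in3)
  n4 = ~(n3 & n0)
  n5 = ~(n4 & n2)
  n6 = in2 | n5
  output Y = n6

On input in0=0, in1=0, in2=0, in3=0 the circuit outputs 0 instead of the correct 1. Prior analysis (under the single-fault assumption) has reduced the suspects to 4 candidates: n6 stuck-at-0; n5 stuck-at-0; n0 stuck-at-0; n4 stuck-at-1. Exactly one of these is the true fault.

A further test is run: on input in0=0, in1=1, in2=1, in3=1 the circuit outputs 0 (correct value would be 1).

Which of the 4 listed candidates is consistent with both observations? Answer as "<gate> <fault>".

n6 stuck-at-0

Evaluate each candidate on input in0=0, in1=1, in2=1, in3=1:
  n6 stuck-at-0: n0=0, n1=1, n2=0, n3=0, n4=1, n5=1, n6=0 [stuck-at-0] → 0 — matches
  n5 stuck-at-0: n0=0, n1=1, n2=0, n3=0, n4=1, n5=0 [stuck-at-0], n6=1 → 1 — eliminated
  n0 stuck-at-0: n0=0 [stuck-at-0], n1=1, n2=0, n3=0, n4=1, n5=1, n6=1 → 1 — eliminated
  n4 stuck-at-1: n0=0, n1=1, n2=0, n3=0, n4=1 [stuck-at-1], n5=1, n6=1 → 1 — eliminated
Only n6 stuck-at-0 reproduces the observed 0.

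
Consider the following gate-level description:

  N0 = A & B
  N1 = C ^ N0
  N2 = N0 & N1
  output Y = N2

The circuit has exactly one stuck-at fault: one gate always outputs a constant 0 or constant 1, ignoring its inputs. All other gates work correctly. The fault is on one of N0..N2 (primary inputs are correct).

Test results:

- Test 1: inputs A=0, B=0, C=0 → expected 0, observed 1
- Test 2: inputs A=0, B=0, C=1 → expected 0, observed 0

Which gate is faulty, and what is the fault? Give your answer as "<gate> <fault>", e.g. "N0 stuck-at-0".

N0 stuck-at-1

Fault-free values for test 1 (A=0, B=0, C=0): N0=0, N1=0, N2=0, giving Y=0. Observed 1.
Test 1: faults giving observed 1 are {N0 stuck-at-1, N2 stuck-at-1}.
Test 2 (A=0, B=0, C=1): fault-free N0=0, N1=1, N2=0 → 0; observed 0. Eliminates N2 stuck-at-1.
Only N0 stuck-at-1 is consistent with every test.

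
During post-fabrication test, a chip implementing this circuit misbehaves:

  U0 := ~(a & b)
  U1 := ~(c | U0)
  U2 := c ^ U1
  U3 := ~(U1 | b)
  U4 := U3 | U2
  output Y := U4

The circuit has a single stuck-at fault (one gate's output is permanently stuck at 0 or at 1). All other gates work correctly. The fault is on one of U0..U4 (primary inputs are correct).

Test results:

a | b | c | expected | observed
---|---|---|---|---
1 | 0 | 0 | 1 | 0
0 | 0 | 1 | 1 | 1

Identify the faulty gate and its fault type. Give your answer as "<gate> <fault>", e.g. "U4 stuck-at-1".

U3 stuck-at-0

Fault-free values for test 1 (a=1, b=0, c=0): U0=1, U1=0, U2=0, U3=1, U4=1, giving Y=1. Observed 0.
Test 1: faults giving observed 0 are {U3 stuck-at-0, U4 stuck-at-0}.
Test 2 (a=0, b=0, c=1): fault-free U0=1, U1=0, U2=1, U3=1, U4=1 → 1; observed 1. Eliminates U4 stuck-at-0.
Only U3 stuck-at-0 is consistent with every test.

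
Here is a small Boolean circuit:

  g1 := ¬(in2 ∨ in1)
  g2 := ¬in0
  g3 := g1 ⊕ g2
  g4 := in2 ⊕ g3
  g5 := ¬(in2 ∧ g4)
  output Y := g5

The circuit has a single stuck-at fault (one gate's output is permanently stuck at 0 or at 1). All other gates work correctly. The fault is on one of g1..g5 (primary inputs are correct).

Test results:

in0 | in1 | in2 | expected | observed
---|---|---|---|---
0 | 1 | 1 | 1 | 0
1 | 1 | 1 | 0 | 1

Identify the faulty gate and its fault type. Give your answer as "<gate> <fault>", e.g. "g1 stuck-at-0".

Fault-free values for test 1 (in0=0, in1=1, in2=1): g1=0, g2=1, g3=1, g4=0, g5=1, giving Y=1. Observed 0.
Test 1: faults giving observed 0 are {g1 stuck-at-1, g2 stuck-at-0, g3 stuck-at-0, g4 stuck-at-1, g5 stuck-at-0}.
Test 2 (in0=1, in1=1, in2=1): fault-free g1=0, g2=0, g3=0, g4=1, g5=0 → 0; observed 1. Eliminates g2 stuck-at-0, g3 stuck-at-0, g4 stuck-at-1, g5 stuck-at-0.
Only g1 stuck-at-1 is consistent with every test.

g1 stuck-at-1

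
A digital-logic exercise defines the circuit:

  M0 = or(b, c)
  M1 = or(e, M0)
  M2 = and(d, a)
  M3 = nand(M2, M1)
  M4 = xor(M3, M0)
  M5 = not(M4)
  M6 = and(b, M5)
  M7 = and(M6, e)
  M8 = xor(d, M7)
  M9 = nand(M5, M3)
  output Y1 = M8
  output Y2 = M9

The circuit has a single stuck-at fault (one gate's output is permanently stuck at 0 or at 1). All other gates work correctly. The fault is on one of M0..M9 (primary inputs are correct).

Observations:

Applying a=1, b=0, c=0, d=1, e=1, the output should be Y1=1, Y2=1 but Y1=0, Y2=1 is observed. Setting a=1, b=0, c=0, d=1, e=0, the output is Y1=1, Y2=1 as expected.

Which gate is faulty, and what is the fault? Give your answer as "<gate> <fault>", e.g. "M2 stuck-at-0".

Fault-free values for test 1 (a=1, b=0, c=0, d=1, e=1): M0=0, M1=1, M2=1, M3=0, M4=0, M5=1, M6=0, M7=0, M8=1, M9=1, giving Y1=1, Y2=1. Observed Y1=0, Y2=1.
Test 1: faults giving observed Y1=0, Y2=1 are {M6 stuck-at-1, M7 stuck-at-1, M8 stuck-at-0}.
Test 2 (a=1, b=0, c=0, d=1, e=0): fault-free M0=0, M1=0, M2=1, M3=1, M4=1, M5=0, M6=0, M7=0, M8=1, M9=1 → Y1=1, Y2=1; observed Y1=1, Y2=1. Eliminates M7 stuck-at-1, M8 stuck-at-0.
Only M6 stuck-at-1 is consistent with every test.

M6 stuck-at-1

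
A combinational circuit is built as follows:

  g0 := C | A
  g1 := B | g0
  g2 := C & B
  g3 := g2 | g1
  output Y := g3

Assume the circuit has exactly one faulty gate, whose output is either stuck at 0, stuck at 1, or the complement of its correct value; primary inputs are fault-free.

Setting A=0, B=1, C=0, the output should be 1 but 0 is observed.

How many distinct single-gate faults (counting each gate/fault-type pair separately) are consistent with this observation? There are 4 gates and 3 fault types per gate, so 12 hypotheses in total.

Fault-free: g0=0, g1=1, g2=0, g3=1 → 1. Observed 0.
  g0 stuck-at-0: output 1 ✗
  g0 stuck-at-1: output 1 ✗
  g0 inverted output: output 1 ✗
  g1 stuck-at-0: output 0 ✓
  g1 stuck-at-1: output 1 ✗
  g1 inverted output: output 0 ✓
  g2 stuck-at-0: output 1 ✗
  g2 stuck-at-1: output 1 ✗
  g2 inverted output: output 1 ✗
  g3 stuck-at-0: output 0 ✓
  g3 stuck-at-1: output 1 ✗
  g3 inverted output: output 0 ✓
Consistent faults: {g1 stuck-at-0, g1 inverted output, g3 stuck-at-0, g3 inverted output} — 4 in all.

4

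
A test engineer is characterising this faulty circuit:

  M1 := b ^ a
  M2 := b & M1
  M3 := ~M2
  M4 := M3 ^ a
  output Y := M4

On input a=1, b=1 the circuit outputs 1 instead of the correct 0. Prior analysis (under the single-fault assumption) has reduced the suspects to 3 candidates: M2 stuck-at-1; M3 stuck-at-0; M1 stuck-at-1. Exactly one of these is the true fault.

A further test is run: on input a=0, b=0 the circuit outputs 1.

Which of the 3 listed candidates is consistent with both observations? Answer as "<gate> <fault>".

M1 stuck-at-1

Evaluate each candidate on input a=0, b=0:
  M2 stuck-at-1: M1=0, M2=1 [stuck-at-1], M3=0, M4=0 → 0 — eliminated
  M3 stuck-at-0: M1=0, M2=0, M3=0 [stuck-at-0], M4=0 → 0 — eliminated
  M1 stuck-at-1: M1=1 [stuck-at-1], M2=0, M3=1, M4=1 → 1 — matches
Only M1 stuck-at-1 reproduces the observed 1.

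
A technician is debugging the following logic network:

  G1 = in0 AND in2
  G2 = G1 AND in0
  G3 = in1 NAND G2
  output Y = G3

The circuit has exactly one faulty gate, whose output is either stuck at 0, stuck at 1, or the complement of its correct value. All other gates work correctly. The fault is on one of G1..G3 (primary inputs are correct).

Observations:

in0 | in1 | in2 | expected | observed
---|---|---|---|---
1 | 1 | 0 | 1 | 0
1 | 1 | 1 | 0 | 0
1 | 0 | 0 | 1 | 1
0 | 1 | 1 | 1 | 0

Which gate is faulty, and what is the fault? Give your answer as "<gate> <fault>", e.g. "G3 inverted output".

G2 stuck-at-1

Fault-free values for test 1 (in0=1, in1=1, in2=0): G1=0, G2=0, G3=1, giving Y=1. Observed 0.
Test 1: faults giving observed 0 are {G1 stuck-at-1, G1 inverted output, G2 stuck-at-1, G2 inverted output, G3 stuck-at-0, G3 inverted output}.
Test 2 (in0=1, in1=1, in2=1): fault-free G1=1, G2=1, G3=0 → 0; observed 0. Eliminates G1 inverted output, G2 inverted output, G3 inverted output.
Test 3 (in0=1, in1=0, in2=0): fault-free G1=0, G2=0, G3=1 → 1; observed 1. Eliminates G3 stuck-at-0.
Test 4 (in0=0, in1=1, in2=1): fault-free G1=0, G2=0, G3=1 → 1; observed 0. Eliminates G1 stuck-at-1.
Only G2 stuck-at-1 is consistent with every test.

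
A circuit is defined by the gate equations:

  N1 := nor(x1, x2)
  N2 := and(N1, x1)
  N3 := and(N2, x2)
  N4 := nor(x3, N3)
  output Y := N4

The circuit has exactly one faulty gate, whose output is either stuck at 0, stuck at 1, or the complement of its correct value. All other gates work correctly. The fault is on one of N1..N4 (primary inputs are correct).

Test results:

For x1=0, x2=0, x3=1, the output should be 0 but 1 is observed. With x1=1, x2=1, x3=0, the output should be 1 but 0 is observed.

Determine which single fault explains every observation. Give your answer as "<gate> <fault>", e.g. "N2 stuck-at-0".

Fault-free values for test 1 (x1=0, x2=0, x3=1): N1=1, N2=0, N3=0, N4=0, giving Y=0. Observed 1.
Test 1: faults giving observed 1 are {N4 stuck-at-1, N4 inverted output}.
Test 2 (x1=1, x2=1, x3=0): fault-free N1=0, N2=0, N3=0, N4=1 → 1; observed 0. Eliminates N4 stuck-at-1.
Only N4 inverted output is consistent with every test.

N4 inverted output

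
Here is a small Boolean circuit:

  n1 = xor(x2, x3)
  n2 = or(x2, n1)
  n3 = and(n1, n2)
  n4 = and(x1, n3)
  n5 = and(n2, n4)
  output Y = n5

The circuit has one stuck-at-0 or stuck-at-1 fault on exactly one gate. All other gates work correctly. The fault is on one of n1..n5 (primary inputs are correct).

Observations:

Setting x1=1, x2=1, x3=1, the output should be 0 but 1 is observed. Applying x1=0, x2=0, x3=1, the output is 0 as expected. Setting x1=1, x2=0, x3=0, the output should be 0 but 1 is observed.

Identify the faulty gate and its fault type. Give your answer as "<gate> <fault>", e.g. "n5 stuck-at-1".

Fault-free values for test 1 (x1=1, x2=1, x3=1): n1=0, n2=1, n3=0, n4=0, n5=0, giving Y=0. Observed 1.
Test 1: faults giving observed 1 are {n1 stuck-at-1, n3 stuck-at-1, n4 stuck-at-1, n5 stuck-at-1}.
Test 2 (x1=0, x2=0, x3=1): fault-free n1=1, n2=1, n3=1, n4=0, n5=0 → 0; observed 0. Eliminates n4 stuck-at-1, n5 stuck-at-1.
Test 3 (x1=1, x2=0, x3=0): fault-free n1=0, n2=0, n3=0, n4=0, n5=0 → 0; observed 1. Eliminates n3 stuck-at-1.
Only n1 stuck-at-1 is consistent with every test.

n1 stuck-at-1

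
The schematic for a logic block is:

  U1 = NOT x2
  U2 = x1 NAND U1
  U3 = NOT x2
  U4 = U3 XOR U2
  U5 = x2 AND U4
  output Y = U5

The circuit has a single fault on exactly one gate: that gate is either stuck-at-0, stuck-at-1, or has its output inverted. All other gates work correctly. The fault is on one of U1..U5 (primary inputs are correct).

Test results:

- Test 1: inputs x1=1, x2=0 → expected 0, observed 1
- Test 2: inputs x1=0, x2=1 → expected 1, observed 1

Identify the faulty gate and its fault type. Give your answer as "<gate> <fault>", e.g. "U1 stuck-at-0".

U5 stuck-at-1

Fault-free values for test 1 (x1=1, x2=0): U1=1, U2=0, U3=1, U4=1, U5=0, giving Y=0. Observed 1.
Test 1: faults giving observed 1 are {U5 stuck-at-1, U5 inverted output}.
Test 2 (x1=0, x2=1): fault-free U1=0, U2=1, U3=0, U4=1, U5=1 → 1; observed 1. Eliminates U5 inverted output.
Only U5 stuck-at-1 is consistent with every test.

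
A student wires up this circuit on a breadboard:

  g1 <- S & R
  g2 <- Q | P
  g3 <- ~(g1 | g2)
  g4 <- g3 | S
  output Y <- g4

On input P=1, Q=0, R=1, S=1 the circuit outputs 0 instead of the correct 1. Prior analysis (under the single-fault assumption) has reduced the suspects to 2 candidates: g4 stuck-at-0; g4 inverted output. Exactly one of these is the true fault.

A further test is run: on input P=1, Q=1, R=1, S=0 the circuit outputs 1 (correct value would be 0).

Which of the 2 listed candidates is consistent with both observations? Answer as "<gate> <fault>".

Evaluate each candidate on input P=1, Q=1, R=1, S=0:
  g4 stuck-at-0: g1=0, g2=1, g3=0, g4=0 [stuck-at-0] → 0 — eliminated
  g4 inverted output: g1=0, g2=1, g3=0, g4=1 [inverted output] → 1 — matches
Only g4 inverted output reproduces the observed 1.

g4 inverted output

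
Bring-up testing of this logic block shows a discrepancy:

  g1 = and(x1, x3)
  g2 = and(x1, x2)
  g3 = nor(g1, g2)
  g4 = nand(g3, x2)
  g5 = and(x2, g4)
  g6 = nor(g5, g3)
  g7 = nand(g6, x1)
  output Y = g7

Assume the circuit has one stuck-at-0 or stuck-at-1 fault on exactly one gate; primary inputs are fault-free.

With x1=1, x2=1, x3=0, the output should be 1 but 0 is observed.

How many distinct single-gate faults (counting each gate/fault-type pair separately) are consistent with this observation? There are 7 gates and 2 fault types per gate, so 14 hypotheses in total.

Fault-free: g1=0, g2=1, g3=0, g4=1, g5=1, g6=0, g7=1 → 1. Observed 0.
  g1 stuck-at-0: output 1 ✗
  g1 stuck-at-1: output 1 ✗
  g2 stuck-at-0: output 1 ✗
  g2 stuck-at-1: output 1 ✗
  g3 stuck-at-0: output 1 ✗
  g3 stuck-at-1: output 1 ✗
  g4 stuck-at-0: output 0 ✓
  g4 stuck-at-1: output 1 ✗
  g5 stuck-at-0: output 0 ✓
  g5 stuck-at-1: output 1 ✗
  g6 stuck-at-0: output 1 ✗
  g6 stuck-at-1: output 0 ✓
  g7 stuck-at-0: output 0 ✓
  g7 stuck-at-1: output 1 ✗
Consistent faults: {g4 stuck-at-0, g5 stuck-at-0, g6 stuck-at-1, g7 stuck-at-0} — 4 in all.

4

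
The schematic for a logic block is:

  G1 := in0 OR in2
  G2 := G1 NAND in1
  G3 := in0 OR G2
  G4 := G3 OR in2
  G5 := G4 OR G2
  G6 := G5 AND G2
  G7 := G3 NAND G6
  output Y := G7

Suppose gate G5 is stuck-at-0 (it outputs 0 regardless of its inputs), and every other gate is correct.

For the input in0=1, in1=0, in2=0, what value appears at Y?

1

Propagate with G5 forced: G1=1, G2=1, G3=1, G4=1, G5=0 [stuck-at-0], G6=0, G7=1.
So Y = 1. (Without the fault it would be 0.)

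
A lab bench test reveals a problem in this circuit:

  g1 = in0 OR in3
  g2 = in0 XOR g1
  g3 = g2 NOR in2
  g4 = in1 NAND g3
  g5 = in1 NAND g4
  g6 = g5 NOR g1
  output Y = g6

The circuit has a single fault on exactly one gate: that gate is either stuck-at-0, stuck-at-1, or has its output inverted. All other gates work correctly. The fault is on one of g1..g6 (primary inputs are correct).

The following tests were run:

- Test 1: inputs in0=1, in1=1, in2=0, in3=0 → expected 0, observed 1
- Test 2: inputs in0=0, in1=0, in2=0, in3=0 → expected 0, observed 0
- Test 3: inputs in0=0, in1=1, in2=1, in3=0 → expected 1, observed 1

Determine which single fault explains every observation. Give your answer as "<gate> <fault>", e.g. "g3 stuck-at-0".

Fault-free values for test 1 (in0=1, in1=1, in2=0, in3=0): g1=1, g2=0, g3=1, g4=0, g5=1, g6=0, giving Y=0. Observed 1.
Test 1: faults giving observed 1 are {g1 stuck-at-0, g1 inverted output, g6 stuck-at-1, g6 inverted output}.
Test 2 (in0=0, in1=0, in2=0, in3=0): fault-free g1=0, g2=0, g3=1, g4=1, g5=1, g6=0 → 0; observed 0. Eliminates g6 stuck-at-1, g6 inverted output.
Test 3 (in0=0, in1=1, in2=1, in3=0): fault-free g1=0, g2=0, g3=0, g4=1, g5=0, g6=1 → 1; observed 1. Eliminates g1 inverted output.
Only g1 stuck-at-0 is consistent with every test.

g1 stuck-at-0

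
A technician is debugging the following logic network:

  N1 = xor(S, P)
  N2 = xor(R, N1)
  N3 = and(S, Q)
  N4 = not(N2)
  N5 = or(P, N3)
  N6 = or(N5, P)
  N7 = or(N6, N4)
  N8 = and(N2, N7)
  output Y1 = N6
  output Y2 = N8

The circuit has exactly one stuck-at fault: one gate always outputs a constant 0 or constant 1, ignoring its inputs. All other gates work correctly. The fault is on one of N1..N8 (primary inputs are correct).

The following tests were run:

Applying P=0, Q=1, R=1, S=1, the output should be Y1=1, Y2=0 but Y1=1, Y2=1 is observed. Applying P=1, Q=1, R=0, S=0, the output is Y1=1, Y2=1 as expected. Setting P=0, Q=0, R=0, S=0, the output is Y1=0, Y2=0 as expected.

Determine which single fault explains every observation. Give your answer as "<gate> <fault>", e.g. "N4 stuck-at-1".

Fault-free values for test 1 (P=0, Q=1, R=1, S=1): N1=1, N2=0, N3=1, N4=1, N5=1, N6=1, N7=1, N8=0, giving Y1=1, Y2=0. Observed Y1=1, Y2=1.
Test 1: faults giving observed Y1=1, Y2=1 are {N1 stuck-at-0, N2 stuck-at-1, N8 stuck-at-1}.
Test 2 (P=1, Q=1, R=0, S=0): fault-free N1=1, N2=1, N3=0, N4=0, N5=1, N6=1, N7=1, N8=1 → Y1=1, Y2=1; observed Y1=1, Y2=1. Eliminates N1 stuck-at-0.
Test 3 (P=0, Q=0, R=0, S=0): fault-free N1=0, N2=0, N3=0, N4=1, N5=0, N6=0, N7=1, N8=0 → Y1=0, Y2=0; observed Y1=0, Y2=0. Eliminates N8 stuck-at-1.
Only N2 stuck-at-1 is consistent with every test.

N2 stuck-at-1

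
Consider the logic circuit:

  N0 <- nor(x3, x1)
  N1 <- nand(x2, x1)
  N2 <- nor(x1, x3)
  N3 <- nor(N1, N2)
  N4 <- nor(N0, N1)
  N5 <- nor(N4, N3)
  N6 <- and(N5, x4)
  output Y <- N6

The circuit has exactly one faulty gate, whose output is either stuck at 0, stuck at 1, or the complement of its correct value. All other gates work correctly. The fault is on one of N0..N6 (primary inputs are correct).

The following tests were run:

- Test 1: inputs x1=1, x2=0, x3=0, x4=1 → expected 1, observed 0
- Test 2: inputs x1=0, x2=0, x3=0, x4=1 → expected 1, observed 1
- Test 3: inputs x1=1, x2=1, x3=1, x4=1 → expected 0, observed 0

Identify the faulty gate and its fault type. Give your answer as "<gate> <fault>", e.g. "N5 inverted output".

N1 stuck-at-0

Fault-free values for test 1 (x1=1, x2=0, x3=0, x4=1): N0=0, N1=1, N2=0, N3=0, N4=0, N5=1, N6=1, giving Y=1. Observed 0.
Test 1: faults giving observed 0 are {N1 stuck-at-0, N1 inverted output, N3 stuck-at-1, N3 inverted output, N4 stuck-at-1, N4 inverted output, N5 stuck-at-0, N5 inverted output, N6 stuck-at-0, N6 inverted output}.
Test 2 (x1=0, x2=0, x3=0, x4=1): fault-free N0=1, N1=1, N2=1, N3=0, N4=0, N5=1, N6=1 → 1; observed 1. Eliminates N3 stuck-at-1, N3 inverted output, N4 stuck-at-1, N4 inverted output, N5 stuck-at-0, N5 inverted output, N6 stuck-at-0, N6 inverted output.
Test 3 (x1=1, x2=1, x3=1, x4=1): fault-free N0=0, N1=0, N2=0, N3=1, N4=1, N5=0, N6=0 → 0; observed 0. Eliminates N1 inverted output.
Only N1 stuck-at-0 is consistent with every test.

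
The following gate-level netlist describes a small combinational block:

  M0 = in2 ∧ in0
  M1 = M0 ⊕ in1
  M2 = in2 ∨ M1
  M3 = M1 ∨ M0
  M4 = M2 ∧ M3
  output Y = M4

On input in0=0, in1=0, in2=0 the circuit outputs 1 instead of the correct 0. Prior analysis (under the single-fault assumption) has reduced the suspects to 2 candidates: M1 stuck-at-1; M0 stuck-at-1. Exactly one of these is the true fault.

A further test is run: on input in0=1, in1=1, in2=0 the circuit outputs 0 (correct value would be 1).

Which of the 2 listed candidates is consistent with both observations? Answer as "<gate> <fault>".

M0 stuck-at-1

Evaluate each candidate on input in0=1, in1=1, in2=0:
  M1 stuck-at-1: M0=0, M1=1 [stuck-at-1], M2=1, M3=1, M4=1 → 1 — eliminated
  M0 stuck-at-1: M0=1 [stuck-at-1], M1=0, M2=0, M3=1, M4=0 → 0 — matches
Only M0 stuck-at-1 reproduces the observed 0.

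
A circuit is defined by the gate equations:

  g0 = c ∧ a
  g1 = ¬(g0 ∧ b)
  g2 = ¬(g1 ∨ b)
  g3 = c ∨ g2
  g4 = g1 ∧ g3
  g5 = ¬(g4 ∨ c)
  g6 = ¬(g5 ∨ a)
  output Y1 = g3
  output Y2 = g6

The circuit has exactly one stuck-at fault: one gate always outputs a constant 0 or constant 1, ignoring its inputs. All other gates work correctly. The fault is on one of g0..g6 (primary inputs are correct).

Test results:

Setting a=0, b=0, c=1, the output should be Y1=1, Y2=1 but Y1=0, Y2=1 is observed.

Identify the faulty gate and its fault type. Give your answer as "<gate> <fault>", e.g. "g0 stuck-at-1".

Fault-free values for test 1 (a=0, b=0, c=1): g0=0, g1=1, g2=0, g3=1, g4=1, g5=0, g6=1, giving Y1=1, Y2=1. Observed Y1=0, Y2=1.
Test 1: faults giving observed Y1=0, Y2=1 are {g3 stuck-at-0}.
Only g3 stuck-at-0 is consistent with every test.

g3 stuck-at-0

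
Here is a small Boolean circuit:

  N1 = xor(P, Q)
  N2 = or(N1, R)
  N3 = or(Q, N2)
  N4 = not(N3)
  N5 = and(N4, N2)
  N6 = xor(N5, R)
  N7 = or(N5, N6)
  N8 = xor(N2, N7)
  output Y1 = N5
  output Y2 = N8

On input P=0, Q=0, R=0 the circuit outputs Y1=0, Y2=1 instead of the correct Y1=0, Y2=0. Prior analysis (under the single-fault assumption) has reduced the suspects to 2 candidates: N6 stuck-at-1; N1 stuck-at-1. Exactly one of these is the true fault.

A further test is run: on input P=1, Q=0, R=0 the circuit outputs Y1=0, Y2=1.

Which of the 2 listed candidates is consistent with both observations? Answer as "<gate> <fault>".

N1 stuck-at-1

Evaluate each candidate on input P=1, Q=0, R=0:
  N6 stuck-at-1: N1=1, N2=1, N3=1, N4=0, N5=0, N6=1 [stuck-at-1], N7=1, N8=0 → Y1=0, Y2=0 — eliminated
  N1 stuck-at-1: N1=1 [stuck-at-1], N2=1, N3=1, N4=0, N5=0, N6=0, N7=0, N8=1 → Y1=0, Y2=1 — matches
Only N1 stuck-at-1 reproduces the observed Y1=0, Y2=1.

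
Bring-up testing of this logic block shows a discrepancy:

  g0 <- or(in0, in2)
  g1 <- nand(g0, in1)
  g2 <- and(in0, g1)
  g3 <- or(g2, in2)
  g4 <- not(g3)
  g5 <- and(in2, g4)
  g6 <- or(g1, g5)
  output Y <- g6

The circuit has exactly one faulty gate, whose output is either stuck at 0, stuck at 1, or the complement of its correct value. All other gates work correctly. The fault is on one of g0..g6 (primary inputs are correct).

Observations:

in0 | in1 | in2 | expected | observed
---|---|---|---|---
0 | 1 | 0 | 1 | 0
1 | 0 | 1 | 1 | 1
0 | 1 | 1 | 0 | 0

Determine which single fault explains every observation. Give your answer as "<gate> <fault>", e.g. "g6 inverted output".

Fault-free values for test 1 (in0=0, in1=1, in2=0): g0=0, g1=1, g2=0, g3=0, g4=1, g5=0, g6=1, giving Y=1. Observed 0.
Test 1: faults giving observed 0 are {g0 stuck-at-1, g0 inverted output, g1 stuck-at-0, g1 inverted output, g6 stuck-at-0, g6 inverted output}.
Test 2 (in0=1, in1=0, in2=1): fault-free g0=1, g1=1, g2=1, g3=1, g4=0, g5=0, g6=1 → 1; observed 1. Eliminates g1 stuck-at-0, g1 inverted output, g6 stuck-at-0, g6 inverted output.
Test 3 (in0=0, in1=1, in2=1): fault-free g0=1, g1=0, g2=0, g3=1, g4=0, g5=0, g6=0 → 0; observed 0. Eliminates g0 inverted output.
Only g0 stuck-at-1 is consistent with every test.

g0 stuck-at-1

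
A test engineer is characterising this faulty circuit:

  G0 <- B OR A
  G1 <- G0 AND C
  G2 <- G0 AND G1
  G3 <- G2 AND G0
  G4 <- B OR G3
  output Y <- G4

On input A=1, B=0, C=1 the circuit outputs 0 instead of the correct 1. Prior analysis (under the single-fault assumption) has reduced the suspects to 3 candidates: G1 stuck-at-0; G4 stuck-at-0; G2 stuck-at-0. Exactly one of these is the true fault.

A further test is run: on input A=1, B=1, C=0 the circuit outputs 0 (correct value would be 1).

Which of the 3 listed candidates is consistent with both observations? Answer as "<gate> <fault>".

Evaluate each candidate on input A=1, B=1, C=0:
  G1 stuck-at-0: G0=1, G1=0 [stuck-at-0], G2=0, G3=0, G4=1 → 1 — eliminated
  G4 stuck-at-0: G0=1, G1=0, G2=0, G3=0, G4=0 [stuck-at-0] → 0 — matches
  G2 stuck-at-0: G0=1, G1=0, G2=0 [stuck-at-0], G3=0, G4=1 → 1 — eliminated
Only G4 stuck-at-0 reproduces the observed 0.

G4 stuck-at-0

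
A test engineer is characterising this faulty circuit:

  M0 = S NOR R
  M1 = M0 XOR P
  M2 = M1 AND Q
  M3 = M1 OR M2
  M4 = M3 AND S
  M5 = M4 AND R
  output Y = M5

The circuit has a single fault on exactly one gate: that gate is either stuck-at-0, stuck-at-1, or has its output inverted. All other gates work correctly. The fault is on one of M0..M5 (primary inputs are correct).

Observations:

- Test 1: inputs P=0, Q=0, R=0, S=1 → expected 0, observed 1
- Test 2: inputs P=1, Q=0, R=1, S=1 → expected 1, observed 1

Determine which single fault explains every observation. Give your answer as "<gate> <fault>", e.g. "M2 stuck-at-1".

Fault-free values for test 1 (P=0, Q=0, R=0, S=1): M0=0, M1=0, M2=0, M3=0, M4=0, M5=0, giving Y=0. Observed 1.
Test 1: faults giving observed 1 are {M5 stuck-at-1, M5 inverted output}.
Test 2 (P=1, Q=0, R=1, S=1): fault-free M0=0, M1=1, M2=0, M3=1, M4=1, M5=1 → 1; observed 1. Eliminates M5 inverted output.
Only M5 stuck-at-1 is consistent with every test.

M5 stuck-at-1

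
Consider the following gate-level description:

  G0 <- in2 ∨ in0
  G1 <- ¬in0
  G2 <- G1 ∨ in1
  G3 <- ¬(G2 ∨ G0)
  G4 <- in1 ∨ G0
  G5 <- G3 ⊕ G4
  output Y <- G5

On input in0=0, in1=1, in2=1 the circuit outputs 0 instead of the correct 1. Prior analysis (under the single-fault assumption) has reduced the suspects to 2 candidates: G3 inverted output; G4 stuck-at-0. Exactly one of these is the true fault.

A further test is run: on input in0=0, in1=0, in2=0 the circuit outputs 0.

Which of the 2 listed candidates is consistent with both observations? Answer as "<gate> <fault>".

G4 stuck-at-0

Evaluate each candidate on input in0=0, in1=0, in2=0:
  G3 inverted output: G0=0, G1=1, G2=1, G3=1 [inverted output], G4=0, G5=1 → 1 — eliminated
  G4 stuck-at-0: G0=0, G1=1, G2=1, G3=0, G4=0 [stuck-at-0], G5=0 → 0 — matches
Only G4 stuck-at-0 reproduces the observed 0.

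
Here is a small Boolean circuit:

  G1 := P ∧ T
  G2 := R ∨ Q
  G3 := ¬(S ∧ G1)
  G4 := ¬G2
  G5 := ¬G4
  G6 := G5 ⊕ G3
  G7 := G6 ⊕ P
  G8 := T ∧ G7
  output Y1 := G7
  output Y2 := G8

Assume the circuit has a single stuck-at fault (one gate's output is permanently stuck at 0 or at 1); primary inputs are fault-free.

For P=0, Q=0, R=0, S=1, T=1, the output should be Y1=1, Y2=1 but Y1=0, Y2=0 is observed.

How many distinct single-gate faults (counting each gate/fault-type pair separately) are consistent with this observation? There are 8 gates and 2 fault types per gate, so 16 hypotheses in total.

7

Fault-free: G1=0, G2=0, G3=1, G4=1, G5=0, G6=1, G7=1, G8=1 → Y1=1, Y2=1. Observed Y1=0, Y2=0.
  G1: stuck-at-1 ✓; others ✗
  G2: stuck-at-1 ✓; others ✗
  G3: stuck-at-0 ✓; others ✗
  G4: stuck-at-0 ✓; others ✗
  G5: stuck-at-1 ✓; others ✗
  G6: stuck-at-0 ✓; others ✗
  G7: stuck-at-0 ✓; others ✗
  G8: none of the 2 fault types match ✗
Consistent faults: {G1 stuck-at-1, G2 stuck-at-1, G3 stuck-at-0, G4 stuck-at-0, G5 stuck-at-1, G6 stuck-at-0, G7 stuck-at-0} — 7 in all.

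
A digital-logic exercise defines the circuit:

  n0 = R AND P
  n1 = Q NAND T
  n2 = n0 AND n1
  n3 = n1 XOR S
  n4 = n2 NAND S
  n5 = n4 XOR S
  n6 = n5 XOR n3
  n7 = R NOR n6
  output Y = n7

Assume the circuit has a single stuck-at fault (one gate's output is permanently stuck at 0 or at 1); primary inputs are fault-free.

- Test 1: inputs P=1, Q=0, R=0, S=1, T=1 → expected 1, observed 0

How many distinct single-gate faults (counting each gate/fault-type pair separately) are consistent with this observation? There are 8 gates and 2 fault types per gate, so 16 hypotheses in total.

Fault-free: n0=0, n1=1, n2=0, n3=0, n4=1, n5=0, n6=0, n7=1 → 1. Observed 0.
  n0: stuck-at-1 ✓; others ✗
  n1: stuck-at-0 ✓; others ✗
  n2: stuck-at-1 ✓; others ✗
  n3: stuck-at-1 ✓; others ✗
  n4: stuck-at-0 ✓; others ✗
  n5: stuck-at-1 ✓; others ✗
  n6: stuck-at-1 ✓; others ✗
  n7: stuck-at-0 ✓; others ✗
Consistent faults: {n0 stuck-at-1, n1 stuck-at-0, n2 stuck-at-1, n3 stuck-at-1, n4 stuck-at-0, n5 stuck-at-1, n6 stuck-at-1, n7 stuck-at-0} — 8 in all.

8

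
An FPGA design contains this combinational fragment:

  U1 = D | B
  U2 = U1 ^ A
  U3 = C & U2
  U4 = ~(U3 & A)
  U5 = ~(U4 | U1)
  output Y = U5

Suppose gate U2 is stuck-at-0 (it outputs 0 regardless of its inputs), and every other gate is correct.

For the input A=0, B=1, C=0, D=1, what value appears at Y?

Propagate with U2 forced: U1=1, U2=0 [stuck-at-0], U3=0, U4=1, U5=0.
So Y = 0. (Same as the fault-free value — the fault is masked on this input.)

0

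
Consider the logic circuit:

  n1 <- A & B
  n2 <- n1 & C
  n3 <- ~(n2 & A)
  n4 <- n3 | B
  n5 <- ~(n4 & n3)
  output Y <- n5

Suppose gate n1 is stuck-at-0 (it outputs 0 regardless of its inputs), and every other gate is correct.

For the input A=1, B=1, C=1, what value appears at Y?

0

Propagate with n1 forced: n1=0 [stuck-at-0], n2=0, n3=1, n4=1, n5=0.
So Y = 0. (Without the fault it would be 1.)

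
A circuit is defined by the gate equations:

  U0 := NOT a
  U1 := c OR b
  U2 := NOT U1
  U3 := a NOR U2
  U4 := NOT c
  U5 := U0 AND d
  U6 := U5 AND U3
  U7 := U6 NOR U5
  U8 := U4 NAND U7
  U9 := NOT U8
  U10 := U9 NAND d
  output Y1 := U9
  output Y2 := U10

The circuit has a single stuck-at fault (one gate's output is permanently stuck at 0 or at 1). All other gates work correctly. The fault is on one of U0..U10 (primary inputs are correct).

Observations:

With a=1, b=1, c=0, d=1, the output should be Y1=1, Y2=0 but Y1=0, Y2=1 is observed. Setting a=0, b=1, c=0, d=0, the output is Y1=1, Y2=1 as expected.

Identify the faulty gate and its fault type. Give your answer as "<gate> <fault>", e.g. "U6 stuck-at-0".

Fault-free values for test 1 (a=1, b=1, c=0, d=1): U0=0, U1=1, U2=0, U3=0, U4=1, U5=0, U6=0, U7=1, U8=0, U9=1, U10=0, giving Y1=1, Y2=0. Observed Y1=0, Y2=1.
Test 1: faults giving observed Y1=0, Y2=1 are {U0 stuck-at-1, U4 stuck-at-0, U5 stuck-at-1, U6 stuck-at-1, U7 stuck-at-0, U8 stuck-at-1, U9 stuck-at-0}.
Test 2 (a=0, b=1, c=0, d=0): fault-free U0=1, U1=1, U2=0, U3=1, U4=1, U5=0, U6=0, U7=1, U8=0, U9=1, U10=1 → Y1=1, Y2=1; observed Y1=1, Y2=1. Eliminates U4 stuck-at-0, U5 stuck-at-1, U6 stuck-at-1, U7 stuck-at-0, U8 stuck-at-1, U9 stuck-at-0.
Only U0 stuck-at-1 is consistent with every test.

U0 stuck-at-1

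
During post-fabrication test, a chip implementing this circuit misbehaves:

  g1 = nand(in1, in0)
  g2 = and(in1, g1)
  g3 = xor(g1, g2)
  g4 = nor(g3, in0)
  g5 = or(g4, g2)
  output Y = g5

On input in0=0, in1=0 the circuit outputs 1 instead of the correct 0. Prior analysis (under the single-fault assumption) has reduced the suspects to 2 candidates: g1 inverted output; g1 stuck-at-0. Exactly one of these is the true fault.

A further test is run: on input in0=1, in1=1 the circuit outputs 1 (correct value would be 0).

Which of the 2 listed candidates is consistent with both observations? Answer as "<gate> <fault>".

Evaluate each candidate on input in0=1, in1=1:
  g1 inverted output: g1=1 [inverted output], g2=1, g3=0, g4=0, g5=1 → 1 — matches
  g1 stuck-at-0: g1=0 [stuck-at-0], g2=0, g3=0, g4=0, g5=0 → 0 — eliminated
Only g1 inverted output reproduces the observed 1.

g1 inverted output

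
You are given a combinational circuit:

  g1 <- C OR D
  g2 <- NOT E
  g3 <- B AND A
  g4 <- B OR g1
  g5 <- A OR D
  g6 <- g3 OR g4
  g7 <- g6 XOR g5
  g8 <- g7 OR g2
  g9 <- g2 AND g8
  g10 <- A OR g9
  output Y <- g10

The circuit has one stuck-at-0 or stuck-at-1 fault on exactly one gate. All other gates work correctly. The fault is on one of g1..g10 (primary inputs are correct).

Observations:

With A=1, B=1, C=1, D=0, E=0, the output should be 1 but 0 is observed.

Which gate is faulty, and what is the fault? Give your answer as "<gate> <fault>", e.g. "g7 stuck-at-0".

Fault-free values for test 1 (A=1, B=1, C=1, D=0, E=0): g1=1, g2=1, g3=1, g4=1, g5=1, g6=1, g7=0, g8=1, g9=1, g10=1, giving Y=1. Observed 0.
Test 1: faults giving observed 0 are {g10 stuck-at-0}.
Only g10 stuck-at-0 is consistent with every test.

g10 stuck-at-0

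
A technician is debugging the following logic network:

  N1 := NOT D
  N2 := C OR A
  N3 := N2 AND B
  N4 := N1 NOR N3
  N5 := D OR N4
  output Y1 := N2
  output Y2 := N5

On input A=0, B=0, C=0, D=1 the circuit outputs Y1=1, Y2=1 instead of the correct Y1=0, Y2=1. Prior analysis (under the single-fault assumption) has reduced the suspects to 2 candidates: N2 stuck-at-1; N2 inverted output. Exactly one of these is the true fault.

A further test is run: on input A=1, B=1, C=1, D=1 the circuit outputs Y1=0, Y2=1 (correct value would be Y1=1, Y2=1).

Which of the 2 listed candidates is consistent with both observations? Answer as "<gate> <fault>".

N2 inverted output

Evaluate each candidate on input A=1, B=1, C=1, D=1:
  N2 stuck-at-1: N1=0, N2=1 [stuck-at-1], N3=1, N4=0, N5=1 → Y1=1, Y2=1 — eliminated
  N2 inverted output: N1=0, N2=0 [inverted output], N3=0, N4=1, N5=1 → Y1=0, Y2=1 — matches
Only N2 inverted output reproduces the observed Y1=0, Y2=1.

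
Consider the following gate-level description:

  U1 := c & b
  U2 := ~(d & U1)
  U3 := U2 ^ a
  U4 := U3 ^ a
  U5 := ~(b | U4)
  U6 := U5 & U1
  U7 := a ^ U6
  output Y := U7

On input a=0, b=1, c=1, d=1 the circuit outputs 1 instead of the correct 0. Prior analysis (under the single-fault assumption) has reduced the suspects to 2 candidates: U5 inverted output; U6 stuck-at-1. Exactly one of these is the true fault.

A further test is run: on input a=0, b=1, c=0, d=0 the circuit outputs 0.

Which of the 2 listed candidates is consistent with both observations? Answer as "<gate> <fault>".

U5 inverted output

Evaluate each candidate on input a=0, b=1, c=0, d=0:
  U5 inverted output: U1=0, U2=1, U3=1, U4=1, U5=1 [inverted output], U6=0, U7=0 → 0 — matches
  U6 stuck-at-1: U1=0, U2=1, U3=1, U4=1, U5=0, U6=1 [stuck-at-1], U7=1 → 1 — eliminated
Only U5 inverted output reproduces the observed 0.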